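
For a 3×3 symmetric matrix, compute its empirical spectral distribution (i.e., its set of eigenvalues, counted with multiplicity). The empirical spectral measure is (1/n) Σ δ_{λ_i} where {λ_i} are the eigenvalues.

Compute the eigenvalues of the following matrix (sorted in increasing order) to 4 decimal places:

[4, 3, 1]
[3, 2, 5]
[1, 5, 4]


Since M is real symmetric, all three eigenvalues are real; they are the roots of det(λI − M) = λ³ − (tr M) λ² + s λ − det M, where s is the sum of the principal 2×2 minors.
tr M = 4 + 2 + 4 = 10.
s = (4·2 − 3²) + (4·4 − 1²) + (2·4 − 5²) = -1 + 15 + (-17) = -3.
det M (expand along row 1) = 4·(-17) − 3·7 + 1·13 = -76.
Characteristic polynomial: λ³ − 10λ² − 3λ + 76 = 0.
Substitute λ = y + (tr M)/3 = y + 3.333333 to remove the quadratic term: y³ + p·y + q = 0 with p = s − (tr M)²/3 = -36.333333 and q = −2(tr M)³/27 + (tr M)·s/3 − det M = -8.074074.
Three real roots ⇒ use the trigonometric (Viète) form: r = 2√(−p/3) = 6.960204, φ = arccos(3q/(p·r)) = arccos(0.095783) = 1.474867 rad.
y_k = r·cos(φ/3 − 2πk/3) for k = 0, 1, 2 gives y = 6.135895, -0.222525, -5.913370.
λ_k = y_k + 3.333333 gives λ = 9.4692, 3.1108, -2.5800 (check: the sum is 10.0000 = tr M).

Eigenvalues sorted in increasing order: [-2.5800, 3.1108, 9.4692].


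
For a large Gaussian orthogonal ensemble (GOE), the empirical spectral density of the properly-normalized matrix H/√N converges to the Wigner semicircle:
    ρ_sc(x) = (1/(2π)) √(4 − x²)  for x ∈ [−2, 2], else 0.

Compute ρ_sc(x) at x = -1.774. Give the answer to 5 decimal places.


ρ_sc(x) = (1/(2π)) √(4 − x²). With x = -1.774:
  4 − x² = 4 − (-1.774)² = 4 − 3.147076 = 0.852924.
  √(4 − x²) = 0.923539.
  1/(2π) = 0.159155.
  ρ_sc(-1.774) = 0.159155 · 0.923539 = 0.146986.

Rounded to 5 decimal places: ρ_sc(-1.774) ≈ 0.14699.


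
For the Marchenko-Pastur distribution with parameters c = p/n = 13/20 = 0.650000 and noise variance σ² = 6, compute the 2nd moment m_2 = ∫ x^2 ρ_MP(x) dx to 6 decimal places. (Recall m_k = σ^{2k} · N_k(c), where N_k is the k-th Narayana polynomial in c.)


E[X²] = σ⁴ (1 + c) (second MP moment). With σ² = 6 (so σ⁴ = 36) and c = 13/20 = 0.650000: E[X²] = 36 · (1 + 0.650000) = 36 · 1.650000.

So E[X^2] = 59.400000.


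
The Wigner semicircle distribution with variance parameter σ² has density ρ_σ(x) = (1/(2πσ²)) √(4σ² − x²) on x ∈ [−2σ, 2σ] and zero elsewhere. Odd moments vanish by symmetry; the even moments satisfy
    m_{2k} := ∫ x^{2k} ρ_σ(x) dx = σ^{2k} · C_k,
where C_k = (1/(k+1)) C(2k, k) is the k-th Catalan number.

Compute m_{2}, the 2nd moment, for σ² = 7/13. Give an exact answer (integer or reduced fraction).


By the scaled semicircle moment identity, m_{2k} = σ^{2k} · C_k with k = 1.
C_1 = (1/(k+1)) · C(2k, k) = (1/2) · C(2, 1) = (1/2) · 2 = 1.
σ^{2k} = (σ²)^k = (7/13)^1 = 7/13.

Therefore m_{2} = σ^{2} · C_1 = (7/13) · 1 = 7/13.


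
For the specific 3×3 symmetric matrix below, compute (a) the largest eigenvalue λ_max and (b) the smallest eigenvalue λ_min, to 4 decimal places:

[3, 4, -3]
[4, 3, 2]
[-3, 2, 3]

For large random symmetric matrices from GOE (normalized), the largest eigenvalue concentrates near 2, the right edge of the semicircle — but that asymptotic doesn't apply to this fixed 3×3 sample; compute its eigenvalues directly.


Since M is real symmetric, all three eigenvalues are real; they are the roots of det(λI − M) = λ³ − (tr M) λ² + s λ − det M, where s is the sum of the principal 2×2 minors.
tr M = 3 + 3 + 3 = 9.
s = (3·3 − 4²) + (3·3 − (-3)²) + (3·3 − 2²) = -7 + 0 + 5 = -2.
det M (expand along row 1) = 3·5 − 4·18 + (-3)·17 = -108.
Characteristic polynomial: λ³ − 9λ² − 2λ + 108 = 0.
Substitute λ = y + (tr M)/3 = y + 3.000000 to remove the quadratic term: y³ + p·y + q = 0 with p = s − (tr M)²/3 = -29.000000 and q = −2(tr M)³/27 + (tr M)·s/3 − det M = 48.000000.
Three real roots ⇒ use the trigonometric (Viète) form: r = 2√(−p/3) = 6.218253, φ = arccos(3q/(p·r)) = arccos(-0.798539) = 2.495660 rad.
y_k = r·cos(φ/3 − 2πk/3) for k = 0, 1, 2 gives y = 4.187883, 1.886791, -6.074674.
λ_k = y_k + 3.000000 gives λ = 7.1879, 4.8868, -3.0747 (check: the sum is 9.0000 = tr M).

Hence λ_max = 7.1879 and λ_min = -3.0747.


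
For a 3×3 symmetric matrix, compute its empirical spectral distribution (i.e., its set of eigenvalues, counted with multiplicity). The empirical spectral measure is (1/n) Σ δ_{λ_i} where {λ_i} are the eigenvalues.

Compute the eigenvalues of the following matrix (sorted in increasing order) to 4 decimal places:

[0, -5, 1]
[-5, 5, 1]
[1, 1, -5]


Since M is real symmetric, all three eigenvalues are real; they are the roots of det(λI − M) = λ³ − (tr M) λ² + s λ − det M, where s is the sum of the principal 2×2 minors.
tr M = 0 + 5 + (-5) = 0.
s = (0·5 − (-5)²) + (0·(-5) − 1²) + (5·(-5) − 1²) = -25 + (-1) + (-26) = -52.
det M (expand along row 1) = 0·(-26) − (-5)·24 + 1·(-10) = 110.
Characteristic polynomial: λ³ − 52λ − 110 = 0.
Substitute λ = y + (tr M)/3 = y + 0.000000 to remove the quadratic term: y³ + p·y + q = 0 with p = s − (tr M)²/3 = -52.000000 and q = −2(tr M)³/27 + (tr M)·s/3 − det M = -110.000000.
Three real roots ⇒ use the trigonometric (Viète) form: r = 2√(−p/3) = 8.326664, φ = arccos(3q/(p·r)) = arccos(0.762148) = 0.704171 rad.
y_k = r·cos(φ/3 − 2πk/3) for k = 0, 1, 2 gives y = 8.098336, -2.372051, -5.726285.
λ_k = y_k + 0.000000 gives λ = 8.0983, -2.3721, -5.7263 (check: the sum is 0.0000 = tr M).

Eigenvalues sorted in increasing order: [-5.7263, -2.3721, 8.0983].


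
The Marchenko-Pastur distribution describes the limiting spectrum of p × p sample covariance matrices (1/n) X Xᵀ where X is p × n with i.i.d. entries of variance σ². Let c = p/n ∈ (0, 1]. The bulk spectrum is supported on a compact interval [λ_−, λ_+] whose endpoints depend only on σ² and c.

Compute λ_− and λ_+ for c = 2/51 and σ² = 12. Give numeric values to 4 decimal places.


c = 2/51 = 0.039216; √c = 0.198030.
λ_− = σ² (1 − √c)² = 12 · (1 − 0.198030)² = 12 · (0.801970)² = 7.717880.
λ_+ = σ² (1 + √c)² = 12 · (1 + 0.198030)² = 12 · (1.198030)² = 17.223296.

Rounded to 4 decimal places: λ_− ≈ 7.7179, λ_+ ≈ 17.2233.


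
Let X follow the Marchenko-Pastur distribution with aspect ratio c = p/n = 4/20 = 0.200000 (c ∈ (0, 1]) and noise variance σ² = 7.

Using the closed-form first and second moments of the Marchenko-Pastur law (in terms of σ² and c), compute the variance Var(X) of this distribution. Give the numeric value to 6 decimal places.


Recall the MP moments m_1 = E[X] = σ² and m_2 = E[X²] = σ⁴ (1 + c).
m_1 = E[X] = σ² = 7, so m_1² = 49.
m_2 = E[X²] = σ⁴ (1 + c) = 49 · (1 + 0.200000) = 49 · 1.200000 = 58.800000.
(Note m_2 − m_1² simplifies to c · σ⁴ = 0.200000 · 49.)

Var(X) = m_2 − m_1² = 58.800000 − 49 = 9.800000.


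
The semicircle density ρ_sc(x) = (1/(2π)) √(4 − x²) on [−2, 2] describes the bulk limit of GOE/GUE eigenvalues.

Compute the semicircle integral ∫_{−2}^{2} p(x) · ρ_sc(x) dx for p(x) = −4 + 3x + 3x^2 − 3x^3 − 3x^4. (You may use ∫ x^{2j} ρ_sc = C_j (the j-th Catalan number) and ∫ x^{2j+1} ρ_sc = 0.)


Write p(x) = Σ a_i x^i, split into monomials and integrate each against ρ_sc separately.
Using ∫ x^{2j} ρ_sc = C_j = (1/(j+1)) C(2j, j) (Catalan numbers) and ∫ x^{2j+1} ρ_sc = 0 (odd monomials vanish by symmetry):
  i = 0 (even): a_0 · C_{0} = -4 · 1 = -4
  i = 1 (odd): ∫ x^1 ρ_sc = 0 (vanishes)
  i = 2 (even): a_2 · C_{1} = 3 · 1 = 3
  i = 3 (odd): ∫ x^3 ρ_sc = 0 (vanishes)
  i = 4 (even): a_4 · C_{2} = -3 · 2 = -6

Summing the contributions: ∫_{−2}^{2} p(x) ρ_sc(x) dx = (-4) + 3 + (-6) = -7.


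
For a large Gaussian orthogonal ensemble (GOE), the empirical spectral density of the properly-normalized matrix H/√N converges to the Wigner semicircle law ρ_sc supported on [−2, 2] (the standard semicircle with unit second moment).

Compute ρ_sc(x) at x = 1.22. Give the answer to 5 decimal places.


ρ_sc(x) = (1/(2π)) √(4 − x²). With x = 1.22:
  4 − x² = 4 − (1.22)² = 4 − 1.488400 = 2.511600.
  √(4 − x²) = 1.584803.
  1/(2π) = 0.159155.
  ρ_sc(1.22) = 0.159155 · 1.584803 = 0.252229.

Rounded to 5 decimal places: ρ_sc(1.22) ≈ 0.25223.


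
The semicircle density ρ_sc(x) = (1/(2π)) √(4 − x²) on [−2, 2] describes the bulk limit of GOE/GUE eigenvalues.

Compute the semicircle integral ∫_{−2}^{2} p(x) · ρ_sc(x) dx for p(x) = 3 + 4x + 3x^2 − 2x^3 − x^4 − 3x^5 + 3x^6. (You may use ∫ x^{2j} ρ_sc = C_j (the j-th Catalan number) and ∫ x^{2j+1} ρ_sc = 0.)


Write p(x) = Σ a_i x^i, split into monomials and integrate each against ρ_sc separately.
Using ∫ x^{2j} ρ_sc = C_j = (1/(j+1)) C(2j, j) (Catalan numbers) and ∫ x^{2j+1} ρ_sc = 0 (odd monomials vanish by symmetry):
  i = 0 (even): a_0 · C_{0} = 3 · 1 = 3
  i = 1 (odd): ∫ x^1 ρ_sc = 0 (vanishes)
  i = 2 (even): a_2 · C_{1} = 3 · 1 = 3
  i = 3 (odd): ∫ x^3 ρ_sc = 0 (vanishes)
  i = 4 (even): a_4 · C_{2} = -1 · 2 = -2
  i = 5 (odd): ∫ x^5 ρ_sc = 0 (vanishes)
  i = 6 (even): a_6 · C_{3} = 3 · 5 = 15

Summing the contributions: ∫_{−2}^{2} p(x) ρ_sc(x) dx = 3 + 3 + (-2) + 15 = 19.


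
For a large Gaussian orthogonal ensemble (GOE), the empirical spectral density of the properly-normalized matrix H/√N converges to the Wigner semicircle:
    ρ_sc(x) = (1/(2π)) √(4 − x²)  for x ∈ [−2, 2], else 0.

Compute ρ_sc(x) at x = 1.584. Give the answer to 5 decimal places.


ρ_sc(x) = (1/(2π)) √(4 − x²). With x = 1.584:
  4 − x² = 4 − (1.584)² = 4 − 2.509056 = 1.490944.
  √(4 − x²) = 1.221042.
  1/(2π) = 0.159155.
  ρ_sc(1.584) = 0.159155 · 1.221042 = 0.194335.

Rounded to 5 decimal places: ρ_sc(1.584) ≈ 0.19433.


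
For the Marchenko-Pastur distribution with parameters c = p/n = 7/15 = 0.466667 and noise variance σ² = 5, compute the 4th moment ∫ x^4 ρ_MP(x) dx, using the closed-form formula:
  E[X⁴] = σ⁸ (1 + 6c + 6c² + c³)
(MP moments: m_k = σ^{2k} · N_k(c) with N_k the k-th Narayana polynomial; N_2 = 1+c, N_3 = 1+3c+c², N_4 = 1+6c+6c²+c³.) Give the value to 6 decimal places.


E[X⁴] = σ⁸ (1 + 6c + 6c² + c³) (fourth MP moment). With σ² = 5 (so σ⁸ = 625) and c = 7/15 = 0.466667: E[X⁴] = 625 · (1 + 6·0.466667 + 6·(0.466667)² + (0.466667)³) = 625 · 5.208296.

So E[X^4] = 3255.185185.


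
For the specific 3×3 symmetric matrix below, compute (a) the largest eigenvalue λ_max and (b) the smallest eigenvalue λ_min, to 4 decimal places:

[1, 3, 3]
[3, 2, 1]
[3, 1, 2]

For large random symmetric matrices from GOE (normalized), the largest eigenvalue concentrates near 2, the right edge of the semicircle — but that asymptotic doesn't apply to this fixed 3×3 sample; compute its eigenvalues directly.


Since M is real symmetric, all three eigenvalues are real; they are the roots of det(λI − M) = λ³ − (tr M) λ² + s λ − det M, where s is the sum of the principal 2×2 minors.
tr M = 1 + 2 + 2 = 5.
s = (1·2 − 3²) + (1·2 − 3²) + (2·2 − 1²) = -7 + (-7) + 3 = -11.
det M (expand along row 1) = 1·3 − 3·3 + 3·(-3) = -15.
Characteristic polynomial: λ³ − 5λ² − 11λ + 15 = 0.
Substitute λ = y + (tr M)/3 = y + 1.666667 to remove the quadratic term: y³ + p·y + q = 0 with p = s − (tr M)²/3 = -19.333333 and q = −2(tr M)³/27 + (tr M)·s/3 − det M = -12.592593.
Three real roots ⇒ use the trigonometric (Viète) form: r = 2√(−p/3) = 5.077182, φ = arccos(3q/(p·r)) = arccos(0.384864) = 1.175736 rad.
y_k = r·cos(φ/3 − 2πk/3) for k = 0, 1, 2 gives y = 4.692232, -0.666667, -4.025566.
λ_k = y_k + 1.666667 gives λ = 6.3589, 1.0000, -2.3589 (check: the sum is 5.0000 = tr M).

Hence λ_max = 6.3589 and λ_min = -2.3589.


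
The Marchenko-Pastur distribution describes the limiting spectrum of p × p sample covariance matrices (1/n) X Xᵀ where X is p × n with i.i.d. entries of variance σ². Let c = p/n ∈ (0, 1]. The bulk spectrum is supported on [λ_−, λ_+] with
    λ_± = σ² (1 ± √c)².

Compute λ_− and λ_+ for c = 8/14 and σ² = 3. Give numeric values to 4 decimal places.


c = 8/14 = 0.571429; √c = 0.755929.
λ_− = σ² (1 − √c)² = 3 · (1 − 0.755929)² = 3 · (0.244071)² = 0.178712.
λ_+ = σ² (1 + √c)² = 3 · (1 + 0.755929)² = 3 · (1.755929)² = 9.249859.

Rounded to 4 decimal places: λ_− ≈ 0.1787, λ_+ ≈ 9.2499.


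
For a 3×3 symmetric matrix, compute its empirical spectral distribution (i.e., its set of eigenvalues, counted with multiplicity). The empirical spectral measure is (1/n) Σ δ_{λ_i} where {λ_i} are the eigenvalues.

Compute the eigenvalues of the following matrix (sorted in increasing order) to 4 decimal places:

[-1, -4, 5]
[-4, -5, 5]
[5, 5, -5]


Since M is real symmetric, all three eigenvalues are real; they are the roots of det(λI − M) = λ³ − (tr M) λ² + s λ − det M, where s is the sum of the principal 2×2 minors.
tr M = -1 + (-5) + (-5) = -11.
s = ((-1)·(-5) − (-4)²) + ((-1)·(-5) − 5²) + ((-5)·(-5) − 5²) = -11 + (-20) + 0 = -31.
det M (expand along row 1) = (-1)·0 − (-4)·(-5) + 5·5 = 5.
Characteristic polynomial: λ³ + 11λ² − 31λ − 5 = 0.
Substitute λ = y + (tr M)/3 = y − 3.666667 to remove the quadratic term: y³ + p·y + q = 0 with p = s − (tr M)²/3 = -71.333333 and q = −2(tr M)³/27 + (tr M)·s/3 − det M = 207.259259.
Three real roots ⇒ use the trigonometric (Viète) form: r = 2√(−p/3) = 9.752493, φ = arccos(3q/(p·r)) = arccos(-0.893773) = 2.676484 rad.
y_k = r·cos(φ/3 − 2πk/3) for k = 0, 1, 2 gives y = 6.121944, 3.513577, -9.635520.
λ_k = y_k − 3.666667 gives λ = 2.4553, -0.1531, -13.3022 (check: the sum is -11.0000 = tr M).

Eigenvalues sorted in increasing order: [-13.3022, -0.1531, 2.4553].


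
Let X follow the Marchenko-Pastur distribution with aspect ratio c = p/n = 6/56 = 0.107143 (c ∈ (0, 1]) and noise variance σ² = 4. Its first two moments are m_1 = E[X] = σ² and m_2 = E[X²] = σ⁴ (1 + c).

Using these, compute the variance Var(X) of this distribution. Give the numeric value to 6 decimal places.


m_1 = E[X] = σ² = 4, so m_1² = 16.
m_2 = E[X²] = σ⁴ (1 + c) = 16 · (1 + 0.107143) = 16 · 1.107143 = 17.714286.
(Note m_2 − m_1² simplifies to c · σ⁴ = 0.107143 · 16.)

Var(X) = m_2 − m_1² = 17.714286 − 16 = 1.714286.


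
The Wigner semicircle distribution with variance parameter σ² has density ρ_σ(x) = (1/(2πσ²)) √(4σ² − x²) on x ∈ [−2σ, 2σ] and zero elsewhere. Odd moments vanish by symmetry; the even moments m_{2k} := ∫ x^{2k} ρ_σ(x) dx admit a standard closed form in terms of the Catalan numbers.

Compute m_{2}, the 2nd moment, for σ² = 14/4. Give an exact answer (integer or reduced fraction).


By the scaled semicircle moment identity, m_{2k} = σ^{2k} · C_k with k = 1.
C_1 = (1/(k+1)) · C(2k, k) = (1/2) · C(2, 1) = (1/2) · 2 = 1.
σ^{2k} = (σ²)^k = (14/4)^1 = 7/2.

Therefore m_{2} = σ^{2} · C_1 = (7/2) · 1 = 7/2.


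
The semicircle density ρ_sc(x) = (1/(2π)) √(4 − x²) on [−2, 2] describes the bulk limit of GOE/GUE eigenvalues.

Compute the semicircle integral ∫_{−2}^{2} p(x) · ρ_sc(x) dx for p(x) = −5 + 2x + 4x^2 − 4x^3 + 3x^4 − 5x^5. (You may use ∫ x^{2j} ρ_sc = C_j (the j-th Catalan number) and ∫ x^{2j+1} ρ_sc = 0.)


Write p(x) = Σ a_i x^i, split into monomials and integrate each against ρ_sc separately.
Using ∫ x^{2j} ρ_sc = C_j = (1/(j+1)) C(2j, j) (Catalan numbers) and ∫ x^{2j+1} ρ_sc = 0 (odd monomials vanish by symmetry):
  i = 0 (even): a_0 · C_{0} = -5 · 1 = -5
  i = 1 (odd): ∫ x^1 ρ_sc = 0 (vanishes)
  i = 2 (even): a_2 · C_{1} = 4 · 1 = 4
  i = 3 (odd): ∫ x^3 ρ_sc = 0 (vanishes)
  i = 4 (even): a_4 · C_{2} = 3 · 2 = 6
  i = 5 (odd): ∫ x^5 ρ_sc = 0 (vanishes)

Summing the contributions: ∫_{−2}^{2} p(x) ρ_sc(x) dx = (-5) + 4 + 6 = 5.


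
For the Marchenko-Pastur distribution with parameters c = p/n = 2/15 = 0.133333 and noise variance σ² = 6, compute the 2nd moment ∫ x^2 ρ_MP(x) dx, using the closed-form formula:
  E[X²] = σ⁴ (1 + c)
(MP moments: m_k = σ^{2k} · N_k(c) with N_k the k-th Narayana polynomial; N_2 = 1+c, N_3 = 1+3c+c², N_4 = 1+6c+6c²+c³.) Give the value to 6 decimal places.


E[X²] = σ⁴ (1 + c) (second MP moment). With σ² = 6 (so σ⁴ = 36) and c = 2/15 = 0.133333: E[X²] = 36 · (1 + 0.133333) = 36 · 1.133333.

So E[X^2] = 40.800000.


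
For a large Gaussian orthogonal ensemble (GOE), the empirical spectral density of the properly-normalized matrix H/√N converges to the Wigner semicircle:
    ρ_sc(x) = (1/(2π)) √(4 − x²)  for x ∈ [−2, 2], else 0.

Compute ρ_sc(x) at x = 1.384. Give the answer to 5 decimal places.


ρ_sc(x) = (1/(2π)) √(4 − x²). With x = 1.384:
  4 − x² = 4 − (1.384)² = 4 − 1.915456 = 2.084544.
  √(4 − x²) = 1.443795.
  1/(2π) = 0.159155.
  ρ_sc(1.384) = 0.159155 · 1.443795 = 0.229787.

Rounded to 5 decimal places: ρ_sc(1.384) ≈ 0.22979.


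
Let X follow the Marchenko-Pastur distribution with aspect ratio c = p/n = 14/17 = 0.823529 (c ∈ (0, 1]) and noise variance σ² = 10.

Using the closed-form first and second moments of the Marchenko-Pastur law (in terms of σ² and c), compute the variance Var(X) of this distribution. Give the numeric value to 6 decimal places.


Recall the MP moments m_1 = E[X] = σ² and m_2 = E[X²] = σ⁴ (1 + c).
m_1 = E[X] = σ² = 10, so m_1² = 100.
m_2 = E[X²] = σ⁴ (1 + c) = 100 · (1 + 0.823529) = 100 · 1.823529 = 182.352941.
(Note m_2 − m_1² simplifies to c · σ⁴ = 0.823529 · 100.)

Var(X) = m_2 − m_1² = 182.352941 − 100 = 82.352941.


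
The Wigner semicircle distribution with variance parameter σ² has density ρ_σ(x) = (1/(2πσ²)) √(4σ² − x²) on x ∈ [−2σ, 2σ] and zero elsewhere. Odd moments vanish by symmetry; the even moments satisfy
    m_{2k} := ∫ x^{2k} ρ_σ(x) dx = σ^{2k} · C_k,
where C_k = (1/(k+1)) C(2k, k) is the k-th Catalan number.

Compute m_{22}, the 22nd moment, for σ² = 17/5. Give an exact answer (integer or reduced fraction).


By the scaled semicircle moment identity, m_{2k} = σ^{2k} · C_k with k = 11.
C_11 = (1/(k+1)) · C(2k, k) = (1/12) · C(22, 11) = (1/12) · 705432 = 58786.
σ^{2k} = (σ²)^k = (17/5)^11 = 34271896307633/48828125.

Therefore m_{22} = σ^{22} · C_11 = (34271896307633/48828125) · 58786 = 2014707696340513538/48828125.


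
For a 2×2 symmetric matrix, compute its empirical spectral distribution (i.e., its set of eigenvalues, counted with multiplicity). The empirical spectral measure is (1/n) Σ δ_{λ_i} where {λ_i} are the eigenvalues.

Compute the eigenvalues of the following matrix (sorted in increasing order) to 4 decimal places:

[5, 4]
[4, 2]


Since M is real symmetric, both eigenvalues are real; they are the roots of det(λI − M) = λ² − (tr M) λ + det M.
tr M = 5 + 2 = 7.
det M = 5·2 − 4² = 10 − 16 = -6.
Characteristic polynomial: λ² − 7λ − 6 = 0.
Discriminant Δ = (tr M)² − 4·det M = 49 − (-24) = 73; √Δ = 8.544004.
λ = (tr M ± √Δ)/2 = (7 ± 8.544004)/2, giving (tr M − √Δ)/2 = -0.7720 and (tr M + √Δ)/2 = 7.7720.

Eigenvalues sorted in increasing order: [-0.7720, 7.7720].


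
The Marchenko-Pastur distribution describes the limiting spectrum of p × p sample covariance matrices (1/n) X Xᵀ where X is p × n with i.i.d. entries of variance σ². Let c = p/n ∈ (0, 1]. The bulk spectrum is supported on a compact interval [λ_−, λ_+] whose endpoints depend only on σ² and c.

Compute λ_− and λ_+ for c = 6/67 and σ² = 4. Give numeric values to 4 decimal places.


c = 6/67 = 0.089552; √c = 0.299253.
λ_− = σ² (1 − √c)² = 4 · (1 − 0.299253)² = 4 · (0.700747)² = 1.964187.
λ_+ = σ² (1 + √c)² = 4 · (1 + 0.299253)² = 4 · (1.299253)² = 6.752231.

Rounded to 4 decimal places: λ_− ≈ 1.9642, λ_+ ≈ 6.7522.


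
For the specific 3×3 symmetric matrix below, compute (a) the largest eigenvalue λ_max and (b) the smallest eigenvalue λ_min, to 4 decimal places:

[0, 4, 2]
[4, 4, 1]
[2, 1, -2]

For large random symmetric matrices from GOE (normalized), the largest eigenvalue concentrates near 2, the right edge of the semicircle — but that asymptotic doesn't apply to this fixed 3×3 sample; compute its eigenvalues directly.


Since M is real symmetric, all three eigenvalues are real; they are the roots of det(λI − M) = λ³ − (tr M) λ² + s λ − det M, where s is the sum of the principal 2×2 minors.
tr M = 0 + 4 + (-2) = 2.
s = (0·4 − 4²) + (0·(-2) − 2²) + (4·(-2) − 1²) = -16 + (-4) + (-9) = -29.
det M (expand along row 1) = 0·(-9) − 4·(-10) + 2·(-4) = 32.
Characteristic polynomial: λ³ − 2λ² − 29λ − 32 = 0.
Substitute λ = y + (tr M)/3 = y + 0.666667 to remove the quadratic term: y³ + p·y + q = 0 with p = s − (tr M)²/3 = -30.333333 and q = −2(tr M)³/27 + (tr M)·s/3 − det M = -51.925926.
Three real roots ⇒ use the trigonometric (Viète) form: r = 2√(−p/3) = 6.359595, φ = arccos(3q/(p·r)) = arccos(0.807525) = 0.630853 rad.
y_k = r·cos(φ/3 − 2πk/3) for k = 0, 1, 2 gives y = 6.219503, -1.960113, -4.259390.
λ_k = y_k + 0.666667 gives λ = 6.8862, -1.2934, -3.5927 (check: the sum is 2.0000 = tr M).

Hence λ_max = 6.8862 and λ_min = -3.5927.


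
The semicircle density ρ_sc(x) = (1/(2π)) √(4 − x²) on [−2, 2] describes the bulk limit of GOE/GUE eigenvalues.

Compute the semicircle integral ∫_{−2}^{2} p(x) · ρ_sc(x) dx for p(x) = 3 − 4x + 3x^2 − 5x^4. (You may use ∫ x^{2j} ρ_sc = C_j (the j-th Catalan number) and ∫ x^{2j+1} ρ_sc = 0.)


Write p(x) = Σ a_i x^i, split into monomials and integrate each against ρ_sc separately.
Using ∫ x^{2j} ρ_sc = C_j = (1/(j+1)) C(2j, j) (Catalan numbers) and ∫ x^{2j+1} ρ_sc = 0 (odd monomials vanish by symmetry):
  i = 0 (even): a_0 · C_{0} = 3 · 1 = 3
  i = 1 (odd): ∫ x^1 ρ_sc = 0 (vanishes)
  i = 2 (even): a_2 · C_{1} = 3 · 1 = 3
  i = 4 (even): a_4 · C_{2} = -5 · 2 = -10

Summing the contributions: ∫_{−2}^{2} p(x) ρ_sc(x) dx = 3 + 3 + (-10) = -4.


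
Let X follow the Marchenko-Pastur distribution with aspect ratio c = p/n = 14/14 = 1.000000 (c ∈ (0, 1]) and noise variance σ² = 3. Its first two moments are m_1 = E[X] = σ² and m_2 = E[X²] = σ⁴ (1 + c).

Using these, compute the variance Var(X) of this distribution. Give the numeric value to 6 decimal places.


m_1 = E[X] = σ² = 3, so m_1² = 9.
m_2 = E[X²] = σ⁴ (1 + c) = 9 · (1 + 1.000000) = 9 · 2.000000 = 18.000000.
(Note m_2 − m_1² simplifies to c · σ⁴ = 1.000000 · 9.)

Var(X) = m_2 − m_1² = 18.000000 − 9 = 9.000000.


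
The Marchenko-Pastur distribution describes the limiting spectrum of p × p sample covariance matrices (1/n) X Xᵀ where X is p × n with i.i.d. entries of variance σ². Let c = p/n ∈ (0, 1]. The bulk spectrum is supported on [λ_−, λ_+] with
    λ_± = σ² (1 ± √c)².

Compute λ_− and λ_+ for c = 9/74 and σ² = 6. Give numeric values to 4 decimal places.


c = 9/74 = 0.121622; √c = 0.348743.
λ_− = σ² (1 − √c)² = 6 · (1 − 0.348743)² = 6 · (0.651257)² = 2.544815.
λ_+ = σ² (1 + √c)² = 6 · (1 + 0.348743)² = 6 · (1.348743)² = 10.914645.

Rounded to 4 decimal places: λ_− ≈ 2.5448, λ_+ ≈ 10.9146.


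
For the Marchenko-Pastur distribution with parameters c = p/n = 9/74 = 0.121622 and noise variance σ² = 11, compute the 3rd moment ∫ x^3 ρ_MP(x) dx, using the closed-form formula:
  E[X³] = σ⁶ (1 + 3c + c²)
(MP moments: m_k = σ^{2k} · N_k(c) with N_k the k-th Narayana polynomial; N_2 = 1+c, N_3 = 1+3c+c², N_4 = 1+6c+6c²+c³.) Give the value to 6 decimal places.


E[X³] = σ⁶ (1 + 3c + c²) (third MP moment). With σ² = 11 (so σ⁶ = 1331) and c = 9/74 = 0.121622: E[X³] = 1331 · (1 + 3·0.121622 + (0.121622)²) = 1331 · 1.379657.

So E[X^3] = 1836.323046.


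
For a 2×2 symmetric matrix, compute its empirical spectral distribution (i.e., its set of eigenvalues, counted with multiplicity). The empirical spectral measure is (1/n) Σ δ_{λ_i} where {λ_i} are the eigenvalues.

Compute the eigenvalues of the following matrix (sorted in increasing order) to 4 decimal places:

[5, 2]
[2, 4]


Since M is real symmetric, both eigenvalues are real; they are the roots of det(λI − M) = λ² − (tr M) λ + det M.
tr M = 5 + 4 = 9.
det M = 5·4 − 2² = 20 − 4 = 16.
Characteristic polynomial: λ² − 9λ + 16 = 0.
Discriminant Δ = (tr M)² − 4·det M = 81 − 64 = 17; √Δ = 4.123106.
λ = (tr M ± √Δ)/2 = (9 ± 4.123106)/2, giving (tr M − √Δ)/2 = 2.4384 and (tr M + √Δ)/2 = 6.5616.

Eigenvalues sorted in increasing order: [2.4384, 6.5616].


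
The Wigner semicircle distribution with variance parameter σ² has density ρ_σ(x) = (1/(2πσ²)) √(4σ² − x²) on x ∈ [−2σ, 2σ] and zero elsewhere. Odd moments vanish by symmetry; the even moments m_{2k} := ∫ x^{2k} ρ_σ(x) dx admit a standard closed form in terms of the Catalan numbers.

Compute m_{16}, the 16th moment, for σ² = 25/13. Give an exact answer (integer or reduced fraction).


By the scaled semicircle moment identity, m_{2k} = σ^{2k} · C_k with k = 8.
C_8 = (1/(k+1)) · C(2k, k) = (1/9) · C(16, 8) = (1/9) · 12870 = 1430.
σ^{2k} = (σ²)^k = (25/13)^8 = 152587890625/815730721.

Therefore m_{16} = σ^{16} · C_8 = (152587890625/815730721) · 1430 = 16784667968750/62748517.


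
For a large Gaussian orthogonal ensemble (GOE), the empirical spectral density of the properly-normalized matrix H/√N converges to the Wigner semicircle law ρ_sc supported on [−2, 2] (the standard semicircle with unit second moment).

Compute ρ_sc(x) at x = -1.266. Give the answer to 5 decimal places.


ρ_sc(x) = (1/(2π)) √(4 − x²). With x = -1.266:
  4 − x² = 4 − (-1.266)² = 4 − 1.602756 = 2.397244.
  √(4 − x²) = 1.548304.
  1/(2π) = 0.159155.
  ρ_sc(-1.266) = 0.159155 · 1.548304 = 0.246420.

Rounded to 5 decimal places: ρ_sc(-1.266) ≈ 0.24642.


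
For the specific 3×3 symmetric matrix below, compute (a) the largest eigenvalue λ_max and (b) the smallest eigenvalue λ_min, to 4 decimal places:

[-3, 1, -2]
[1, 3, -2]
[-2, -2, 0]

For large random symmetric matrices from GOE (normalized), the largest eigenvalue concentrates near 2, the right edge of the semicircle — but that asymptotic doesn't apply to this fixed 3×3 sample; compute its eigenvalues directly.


Since M is real symmetric, all three eigenvalues are real; they are the roots of det(λI − M) = λ³ − (tr M) λ² + s λ − det M, where s is the sum of the principal 2×2 minors.
tr M = -3 + 3 + 0 = 0.
s = ((-3)·3 − 1²) + ((-3)·0 − (-2)²) + (3·0 − (-2)²) = -10 + (-4) + (-4) = -18.
det M (expand along row 1) = (-3)·(-4) − 1·(-4) + (-2)·4 = 8.
Characteristic polynomial: λ³ − 18λ − 8 = 0.
Substitute λ = y + (tr M)/3 = y + 0.000000 to remove the quadratic term: y³ + p·y + q = 0 with p = s − (tr M)²/3 = -18.000000 and q = −2(tr M)³/27 + (tr M)·s/3 − det M = -8.000000.
Three real roots ⇒ use the trigonometric (Viète) form: r = 2√(−p/3) = 4.898979, φ = arccos(3q/(p·r)) = arccos(0.272166) = 1.295154 rad.
y_k = r·cos(φ/3 − 2πk/3) for k = 0, 1, 2 gives y = 4.449490, -0.449490, -4.000000.
λ_k = y_k + 0.000000 gives λ = 4.4495, -0.4495, -4.0000 (check: the sum is 0.0000 = tr M).

Hence λ_max = 4.4495 and λ_min = -4.0000.


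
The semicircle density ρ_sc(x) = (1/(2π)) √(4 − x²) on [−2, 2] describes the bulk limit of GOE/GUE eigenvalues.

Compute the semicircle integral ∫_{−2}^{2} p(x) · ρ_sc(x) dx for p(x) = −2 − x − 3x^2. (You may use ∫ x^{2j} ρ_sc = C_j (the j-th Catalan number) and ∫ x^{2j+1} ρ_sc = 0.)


Write p(x) = Σ a_i x^i, split into monomials and integrate each against ρ_sc separately.
Using ∫ x^{2j} ρ_sc = C_j = (1/(j+1)) C(2j, j) (Catalan numbers) and ∫ x^{2j+1} ρ_sc = 0 (odd monomials vanish by symmetry):
  i = 0 (even): a_0 · C_{0} = -2 · 1 = -2
  i = 1 (odd): ∫ x^1 ρ_sc = 0 (vanishes)
  i = 2 (even): a_2 · C_{1} = -3 · 1 = -3

Summing the contributions: ∫_{−2}^{2} p(x) ρ_sc(x) dx = (-2) + (-3) = -5.


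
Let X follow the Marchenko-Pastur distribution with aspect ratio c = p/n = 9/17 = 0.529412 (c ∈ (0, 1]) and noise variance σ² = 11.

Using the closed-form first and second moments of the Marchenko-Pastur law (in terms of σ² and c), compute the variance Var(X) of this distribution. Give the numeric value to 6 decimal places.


Recall the MP moments m_1 = E[X] = σ² and m_2 = E[X²] = σ⁴ (1 + c).
m_1 = E[X] = σ² = 11, so m_1² = 121.
m_2 = E[X²] = σ⁴ (1 + c) = 121 · (1 + 0.529412) = 121 · 1.529412 = 185.058824.
(Note m_2 − m_1² simplifies to c · σ⁴ = 0.529412 · 121.)

Var(X) = m_2 − m_1² = 185.058824 − 121 = 64.058824.


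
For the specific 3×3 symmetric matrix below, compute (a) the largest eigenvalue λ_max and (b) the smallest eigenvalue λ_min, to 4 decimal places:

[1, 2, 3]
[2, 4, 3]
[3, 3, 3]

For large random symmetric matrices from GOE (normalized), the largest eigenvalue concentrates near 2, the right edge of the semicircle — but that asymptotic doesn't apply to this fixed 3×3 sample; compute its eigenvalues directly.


Since M is real symmetric, all three eigenvalues are real; they are the roots of det(λI − M) = λ³ − (tr M) λ² + s λ − det M, where s is the sum of the principal 2×2 minors.
tr M = 1 + 4 + 3 = 8.
s = (1·4 − 2²) + (1·3 − 3²) + (4·3 − 3²) = 0 + (-6) + 3 = -3.
det M (expand along row 1) = 1·3 − 2·(-3) + 3·(-6) = -9.
Characteristic polynomial: λ³ − 8λ² − 3λ + 9 = 0.
Substitute λ = y + (tr M)/3 = y + 2.666667 to remove the quadratic term: y³ + p·y + q = 0 with p = s − (tr M)²/3 = -24.333333 and q = −2(tr M)³/27 + (tr M)·s/3 − det M = -36.925926.
Three real roots ⇒ use the trigonometric (Viète) form: r = 2√(−p/3) = 5.696002, φ = arccos(3q/(p·r)) = arccos(0.799247) = 0.644755 rad.
y_k = r·cos(φ/3 − 2πk/3) for k = 0, 1, 2 gives y = 5.564959, -1.730454, -3.834505.
λ_k = y_k + 2.666667 gives λ = 8.2316, 0.9362, -1.1678 (check: the sum is 8.0000 = tr M).

Hence λ_max = 8.2316 and λ_min = -1.1678.


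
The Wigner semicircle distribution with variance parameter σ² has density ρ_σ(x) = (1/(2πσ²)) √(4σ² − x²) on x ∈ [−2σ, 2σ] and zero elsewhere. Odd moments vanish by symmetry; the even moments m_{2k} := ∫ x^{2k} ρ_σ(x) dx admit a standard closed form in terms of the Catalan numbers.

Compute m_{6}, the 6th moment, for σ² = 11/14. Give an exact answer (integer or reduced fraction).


By the scaled semicircle moment identity, m_{2k} = σ^{2k} · C_k with k = 3.
C_3 = (1/(k+1)) · C(2k, k) = (1/4) · C(6, 3) = (1/4) · 20 = 5.
σ^{2k} = (σ²)^k = (11/14)^3 = 1331/2744.

Therefore m_{6} = σ^{6} · C_3 = (1331/2744) · 5 = 6655/2744.


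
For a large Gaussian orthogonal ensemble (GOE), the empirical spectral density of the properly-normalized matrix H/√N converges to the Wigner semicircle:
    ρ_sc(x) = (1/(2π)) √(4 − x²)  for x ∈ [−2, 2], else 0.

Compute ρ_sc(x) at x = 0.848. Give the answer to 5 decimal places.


ρ_sc(x) = (1/(2π)) √(4 − x²). With x = 0.848:
  4 − x² = 4 − (0.848)² = 4 − 0.719104 = 3.280896.
  √(4 − x²) = 1.811324.
  1/(2π) = 0.159155.
  ρ_sc(0.848) = 0.159155 · 1.811324 = 0.288281.

Rounded to 5 decimal places: ρ_sc(0.848) ≈ 0.28828.


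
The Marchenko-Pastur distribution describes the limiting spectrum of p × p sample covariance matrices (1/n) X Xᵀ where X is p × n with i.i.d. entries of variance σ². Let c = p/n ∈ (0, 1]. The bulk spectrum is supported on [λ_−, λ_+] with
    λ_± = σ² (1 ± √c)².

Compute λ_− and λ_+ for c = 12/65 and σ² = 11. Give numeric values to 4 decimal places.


c = 12/65 = 0.184615; √c = 0.429669.
λ_− = σ² (1 − √c)² = 11 · (1 − 0.429669)² = 11 · (0.570331)² = 3.578053.
λ_+ = σ² (1 + √c)² = 11 · (1 + 0.429669)² = 11 · (1.429669)² = 22.483486.

Rounded to 4 decimal places: λ_− ≈ 3.5781, λ_+ ≈ 22.4835.


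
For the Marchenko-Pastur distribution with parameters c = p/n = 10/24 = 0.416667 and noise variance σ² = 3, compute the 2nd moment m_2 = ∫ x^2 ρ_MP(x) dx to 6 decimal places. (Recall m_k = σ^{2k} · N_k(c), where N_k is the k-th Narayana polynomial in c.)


E[X²] = σ⁴ (1 + c) (second MP moment). With σ² = 3 (so σ⁴ = 9) and c = 10/24 = 0.416667: E[X²] = 9 · (1 + 0.416667) = 9 · 1.416667.

So E[X^2] = 12.750000.


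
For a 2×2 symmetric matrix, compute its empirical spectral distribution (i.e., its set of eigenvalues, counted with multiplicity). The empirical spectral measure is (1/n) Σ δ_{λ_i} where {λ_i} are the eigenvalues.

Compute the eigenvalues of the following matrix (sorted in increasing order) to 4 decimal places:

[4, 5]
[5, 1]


Since M is real symmetric, both eigenvalues are real; they are the roots of det(λI − M) = λ² − (tr M) λ + det M.
tr M = 4 + 1 = 5.
det M = 4·1 − 5² = 4 − 25 = -21.
Characteristic polynomial: λ² − 5λ − 21 = 0.
Discriminant Δ = (tr M)² − 4·det M = 25 − (-84) = 109; √Δ = 10.440307.
λ = (tr M ± √Δ)/2 = (5 ± 10.440307)/2, giving (tr M − √Δ)/2 = -2.7202 and (tr M + √Δ)/2 = 7.7202.

Eigenvalues sorted in increasing order: [-2.7202, 7.7202].


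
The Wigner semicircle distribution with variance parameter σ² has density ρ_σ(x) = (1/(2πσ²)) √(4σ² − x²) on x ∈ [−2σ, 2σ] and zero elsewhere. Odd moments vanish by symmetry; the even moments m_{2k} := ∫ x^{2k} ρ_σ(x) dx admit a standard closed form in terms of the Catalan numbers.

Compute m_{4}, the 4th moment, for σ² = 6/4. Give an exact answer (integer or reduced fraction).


By the scaled semicircle moment identity, m_{2k} = σ^{2k} · C_k with k = 2.
C_2 = (1/(k+1)) · C(2k, k) = (1/3) · C(4, 2) = (1/3) · 6 = 2.
σ^{2k} = (σ²)^k = (6/4)^2 = 9/4.

Therefore m_{4} = σ^{4} · C_2 = (9/4) · 2 = 9/2.


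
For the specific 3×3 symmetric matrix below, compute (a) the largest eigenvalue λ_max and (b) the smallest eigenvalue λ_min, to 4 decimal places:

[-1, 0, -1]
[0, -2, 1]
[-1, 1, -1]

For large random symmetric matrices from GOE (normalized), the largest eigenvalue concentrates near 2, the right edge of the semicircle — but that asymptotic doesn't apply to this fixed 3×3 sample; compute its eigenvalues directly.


Since M is real symmetric, all three eigenvalues are real; they are the roots of det(λI − M) = λ³ − (tr M) λ² + s λ − det M, where s is the sum of the principal 2×2 minors.
tr M = -1 + (-2) + (-1) = -4.
s = ((-1)·(-2) − 0²) + ((-1)·(-1) − (-1)²) + ((-2)·(-1) − 1²) = 2 + 0 + 1 = 3.
det M (expand along row 1) = (-1)·1 − 0·1 + (-1)·(-2) = 1.
Characteristic polynomial: λ³ + 4λ² + 3λ − 1 = 0.
Substitute λ = y + (tr M)/3 = y − 1.333333 to remove the quadratic term: y³ + p·y + q = 0 with p = s − (tr M)²/3 = -2.333333 and q = −2(tr M)³/27 + (tr M)·s/3 − det M = -0.259259.
Three real roots ⇒ use the trigonometric (Viète) form: r = 2√(−p/3) = 1.763834, φ = arccos(3q/(p·r)) = arccos(0.188982) = 1.380671 rad.
y_k = r·cos(φ/3 − 2πk/3) for k = 0, 1, 2 gives y = 1.580313, -0.111709, -1.468604.
λ_k = y_k − 1.333333 gives λ = 0.2470, -1.4450, -2.8019 (check: the sum is -4.0000 = tr M).

Hence λ_max = 0.2470 and λ_min = -2.8019.


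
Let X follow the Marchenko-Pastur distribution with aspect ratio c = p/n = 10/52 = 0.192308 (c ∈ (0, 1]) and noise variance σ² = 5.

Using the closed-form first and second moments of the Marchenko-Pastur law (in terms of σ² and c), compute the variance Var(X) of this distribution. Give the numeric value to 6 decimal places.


Recall the MP moments m_1 = E[X] = σ² and m_2 = E[X²] = σ⁴ (1 + c).
m_1 = E[X] = σ² = 5, so m_1² = 25.
m_2 = E[X²] = σ⁴ (1 + c) = 25 · (1 + 0.192308) = 25 · 1.192308 = 29.807692.
(Note m_2 − m_1² simplifies to c · σ⁴ = 0.192308 · 25.)

Var(X) = m_2 − m_1² = 29.807692 − 25 = 4.807692.


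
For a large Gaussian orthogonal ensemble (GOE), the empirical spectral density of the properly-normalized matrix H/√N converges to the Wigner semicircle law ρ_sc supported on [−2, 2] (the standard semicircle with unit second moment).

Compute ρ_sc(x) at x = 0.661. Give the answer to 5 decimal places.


ρ_sc(x) = (1/(2π)) √(4 − x²). With x = 0.661:
  4 − x² = 4 − (0.661)² = 4 − 0.436921 = 3.563079.
  √(4 − x²) = 1.887612.
  1/(2π) = 0.159155.
  ρ_sc(0.661) = 0.159155 · 1.887612 = 0.300423.

Rounded to 5 decimal places: ρ_sc(0.661) ≈ 0.30042.


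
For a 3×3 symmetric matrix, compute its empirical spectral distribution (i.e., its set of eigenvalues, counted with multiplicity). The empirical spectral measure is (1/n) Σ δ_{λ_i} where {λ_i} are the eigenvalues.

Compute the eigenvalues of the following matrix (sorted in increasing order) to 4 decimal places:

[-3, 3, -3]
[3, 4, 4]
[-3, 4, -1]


Since M is real symmetric, all three eigenvalues are real; they are the roots of det(λI − M) = λ³ − (tr M) λ² + s λ − det M, where s is the sum of the principal 2×2 minors.
tr M = -3 + 4 + (-1) = 0.
s = ((-3)·4 − 3²) + ((-3)·(-1) − (-3)²) + (4·(-1) − 4²) = -21 + (-6) + (-20) = -47.
det M (expand along row 1) = (-3)·(-20) − 3·9 + (-3)·24 = -39.
Characteristic polynomial: λ³ − 47λ + 39 = 0.
Substitute λ = y + (tr M)/3 = y + 0.000000 to remove the quadratic term: y³ + p·y + q = 0 with p = s − (tr M)²/3 = -47.000000 and q = −2(tr M)³/27 + (tr M)·s/3 − det M = 39.000000.
Three real roots ⇒ use the trigonometric (Viète) form: r = 2√(−p/3) = 7.916228, φ = arccos(3q/(p·r)) = arccos(-0.314463) = 1.890687 rad.
y_k = r·cos(φ/3 − 2πk/3) for k = 0, 1, 2 gives y = 6.395461, 0.842511, -7.237973.
λ_k = y_k + 0.000000 gives λ = 6.3955, 0.8425, -7.2380 (check: the sum is 0.0000 = tr M).

Eigenvalues sorted in increasing order: [-7.2380, 0.8425, 6.3955].


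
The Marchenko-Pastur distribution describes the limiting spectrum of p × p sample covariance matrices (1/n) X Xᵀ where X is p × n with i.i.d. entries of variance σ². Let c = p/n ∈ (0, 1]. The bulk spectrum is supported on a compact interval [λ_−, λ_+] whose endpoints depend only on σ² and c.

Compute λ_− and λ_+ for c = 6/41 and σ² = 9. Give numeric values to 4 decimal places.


c = 6/41 = 0.146341; √c = 0.382546.
λ_− = σ² (1 − √c)² = 9 · (1 − 0.382546)² = 9 · (0.617454)² = 3.431245.
λ_+ = σ² (1 + √c)² = 9 · (1 + 0.382546)² = 9 · (1.382546)² = 17.202902.

Rounded to 4 decimal places: λ_− ≈ 3.4312, λ_+ ≈ 17.2029.


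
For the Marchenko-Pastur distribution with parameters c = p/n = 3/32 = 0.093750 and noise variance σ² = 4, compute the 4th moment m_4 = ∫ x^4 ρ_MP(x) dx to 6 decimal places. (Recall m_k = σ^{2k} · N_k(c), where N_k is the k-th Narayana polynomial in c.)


E[X⁴] = σ⁸ (1 + 6c + 6c² + c³) (fourth MP moment). With σ² = 4 (so σ⁸ = 256) and c = 3/32 = 0.093750: E[X⁴] = 256 · (1 + 6·0.093750 + 6·(0.093750)² + (0.093750)³) = 256 · 1.616058.

So E[X^4] = 413.710938.


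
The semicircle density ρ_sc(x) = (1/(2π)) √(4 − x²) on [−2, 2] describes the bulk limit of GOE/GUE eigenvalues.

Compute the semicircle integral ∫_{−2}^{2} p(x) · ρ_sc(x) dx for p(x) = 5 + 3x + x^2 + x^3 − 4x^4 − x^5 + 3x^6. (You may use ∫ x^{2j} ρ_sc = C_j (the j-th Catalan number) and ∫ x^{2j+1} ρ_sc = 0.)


Write p(x) = Σ a_i x^i, split into monomials and integrate each against ρ_sc separately.
Using ∫ x^{2j} ρ_sc = C_j = (1/(j+1)) C(2j, j) (Catalan numbers) and ∫ x^{2j+1} ρ_sc = 0 (odd monomials vanish by symmetry):
  i = 0 (even): a_0 · C_{0} = 5 · 1 = 5
  i = 1 (odd): ∫ x^1 ρ_sc = 0 (vanishes)
  i = 2 (even): a_2 · C_{1} = 1 · 1 = 1
  i = 3 (odd): ∫ x^3 ρ_sc = 0 (vanishes)
  i = 4 (even): a_4 · C_{2} = -4 · 2 = -8
  i = 5 (odd): ∫ x^5 ρ_sc = 0 (vanishes)
  i = 6 (even): a_6 · C_{3} = 3 · 5 = 15

Summing the contributions: ∫_{−2}^{2} p(x) ρ_sc(x) dx = 5 + 1 + (-8) + 15 = 13.
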